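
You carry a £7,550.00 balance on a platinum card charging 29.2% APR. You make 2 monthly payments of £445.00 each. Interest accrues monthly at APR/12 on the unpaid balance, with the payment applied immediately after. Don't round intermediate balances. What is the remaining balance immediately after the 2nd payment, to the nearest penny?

Monthly rate r = 29.2%/12 = 2.43333% = 0.0243333.
Each month: B ← B·(1+r) − £445.00.
Month 1: interest £183.72; balance after payment £7,288.72.
Month 2: interest £177.36; balance after payment £7,021.08.

£7,021.08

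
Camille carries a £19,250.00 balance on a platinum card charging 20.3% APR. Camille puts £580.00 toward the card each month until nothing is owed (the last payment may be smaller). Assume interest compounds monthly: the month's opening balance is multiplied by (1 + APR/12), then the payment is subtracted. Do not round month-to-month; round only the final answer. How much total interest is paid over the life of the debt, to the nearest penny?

Monthly rate r = 20.3%/12 = 1.69167% = 0.0169167.
Payoff takes n = ⌈−ln(1 − rB₀/P)/ln(1+r)⌉ = ⌈49.138⌉ = 50 payments; the last is £80.69.
Total paid = 49·£580.00 + £80.69 = £28,500.69.
Total interest = total paid − principal = £28,500.69 − £19,250.00 = £9,250.69.

£9,250.69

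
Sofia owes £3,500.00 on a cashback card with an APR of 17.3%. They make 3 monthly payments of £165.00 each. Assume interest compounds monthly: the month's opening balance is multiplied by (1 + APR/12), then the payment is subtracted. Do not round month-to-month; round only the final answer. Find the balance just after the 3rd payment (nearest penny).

Monthly rate r = 17.3%/12 = 1.44167% = 0.0144167.
Each month: B ← B·(1+r) − £165.00.
Month 1: interest £50.46; balance after payment £3,385.46.
Month 2: interest £48.81; balance after payment £3,269.27.
Month 3: interest £47.13; balance after payment £3,151.40.

£3,151.40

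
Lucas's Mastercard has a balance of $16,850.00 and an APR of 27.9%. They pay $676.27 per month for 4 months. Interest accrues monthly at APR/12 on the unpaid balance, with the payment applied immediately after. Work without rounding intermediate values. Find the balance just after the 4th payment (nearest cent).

$15,671.66

Monthly rate r = 27.9%/12 = 2.325% = 0.02325.
Each month: B ← B·(1+r) − $676.27.
Month 1: interest $391.76; balance after payment $16,565.49.
Month 2: interest $385.15; balance after payment $16,274.37.
Month 3: interest $378.38; balance after payment $15,976.48.
Month 4: interest $371.45; balance after payment $15,671.66.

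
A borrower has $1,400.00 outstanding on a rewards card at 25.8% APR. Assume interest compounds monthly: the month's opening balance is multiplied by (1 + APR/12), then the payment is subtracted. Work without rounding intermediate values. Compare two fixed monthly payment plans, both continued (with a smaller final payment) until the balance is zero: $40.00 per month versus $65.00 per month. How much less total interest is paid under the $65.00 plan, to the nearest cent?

Monthly rate r = 25.8%/12 = 2.15% = 0.0215.
At $40.00/mo: n = ⌈−ln(1 − rB₀/P)/ln(1+r)⌉ = 66 payments (last $25.78); total interest = total paid − $1,400.00 = $1,225.78.
At $65.00/mo: 30 payments (last $15.43); total interest $500.43.
Interest saved = $1,225.78 − $500.43 = $725.35.

$725.35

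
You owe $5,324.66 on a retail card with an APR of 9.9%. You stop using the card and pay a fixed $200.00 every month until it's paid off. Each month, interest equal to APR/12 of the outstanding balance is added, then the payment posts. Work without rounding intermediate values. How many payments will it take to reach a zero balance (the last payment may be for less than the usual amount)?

Monthly rate r = 9.9%/12 = 0.825% = 0.00825.
Recurrence: B ← B·(1+r) − $200.00.
Month 1: interest $43.93; balance after payment $5,168.59.
Month 2: interest $42.64; balance after payment $5,011.23.
Closed form: n = −ln(1 − rB₀/P)/ln(1+r) = −ln(0.78036)/ln(1.00825) ≈ 30.185, so the balance reaches zero during payment 31.

31 payments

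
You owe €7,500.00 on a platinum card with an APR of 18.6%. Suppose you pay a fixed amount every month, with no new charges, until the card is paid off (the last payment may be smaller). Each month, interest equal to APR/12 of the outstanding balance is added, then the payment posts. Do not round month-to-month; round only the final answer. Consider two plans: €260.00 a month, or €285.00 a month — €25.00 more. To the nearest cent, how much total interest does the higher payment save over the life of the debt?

Monthly rate r = 18.6%/12 = 1.55% = 0.0155.
At €260.00/mo: n = ⌈−ln(1 − rB₀/P)/ln(1+r)⌉ = 39 payments (last €137.83); total interest = total paid − €7,500.00 = €2,517.83.
At €285.00/mo: 35 payments (last €20.78); total interest €2,210.78.
Interest saved = €2,517.83 − €2,210.78 = €307.05.

€307.05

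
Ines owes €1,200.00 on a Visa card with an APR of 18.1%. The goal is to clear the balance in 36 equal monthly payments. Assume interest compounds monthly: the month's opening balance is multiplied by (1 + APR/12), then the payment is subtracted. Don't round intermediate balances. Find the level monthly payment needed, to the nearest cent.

Monthly rate r = 18.1%/12 = 1.50833% = 0.0150833.
Level-payment amortization: P = B₀·r / (1 − (1+r)^(−n)) = 1200.00·0.0150833 / (1 − 1.01508^(−36)).
Denominator 1 − (1+r)^(−36) = 0.41663697.
P = 18.1 / 0.41663697 ≈ 43.44.

€43.44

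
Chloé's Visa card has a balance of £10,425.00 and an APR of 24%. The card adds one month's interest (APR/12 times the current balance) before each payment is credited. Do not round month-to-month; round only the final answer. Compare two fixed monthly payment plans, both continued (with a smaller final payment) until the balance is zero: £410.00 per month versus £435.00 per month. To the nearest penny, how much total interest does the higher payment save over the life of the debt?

Monthly rate r = 24%/12 = 2% = 0.02.
At £410.00/mo: n = ⌈−ln(1 − rB₀/P)/ln(1+r)⌉ = 36 payments (last £358.14); total interest = total paid − £10,425.00 = £4,283.14.
At £435.00/mo: 33 payments (last £415.73); total interest £3,910.73.
Interest saved = £4,283.14 − £3,910.73 = £372.41.

£372.41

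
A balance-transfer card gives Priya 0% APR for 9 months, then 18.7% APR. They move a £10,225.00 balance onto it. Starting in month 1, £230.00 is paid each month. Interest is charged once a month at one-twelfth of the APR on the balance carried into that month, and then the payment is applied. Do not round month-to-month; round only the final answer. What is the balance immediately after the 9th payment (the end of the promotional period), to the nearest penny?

Promo months 1–9 at r₀ = 0%/12 = 0; months 10+ at r₁ = 18.7%/12 = 0.0155833.
After month 9 (no interest yet): B = £10,225.00 − 9·£230.00 = £8,155.00.

£8,155.00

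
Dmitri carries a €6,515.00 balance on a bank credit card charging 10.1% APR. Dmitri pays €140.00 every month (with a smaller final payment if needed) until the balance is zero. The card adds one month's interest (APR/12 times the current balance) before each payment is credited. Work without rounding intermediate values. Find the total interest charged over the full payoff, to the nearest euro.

Monthly rate r = 10.1%/12 = 0.841667% = 0.00841667.
Payoff takes n = ⌈−ln(1 − rB₀/P)/ln(1+r)⌉ = ⌈59.303⌉ = 60 payments; the last is €42.58.
Total paid = 59·€140.00 + €42.58 = €8,302.58.
Total interest = total paid − principal = €8,302.58 − €6,515.00 = €1,787.58.

€1,788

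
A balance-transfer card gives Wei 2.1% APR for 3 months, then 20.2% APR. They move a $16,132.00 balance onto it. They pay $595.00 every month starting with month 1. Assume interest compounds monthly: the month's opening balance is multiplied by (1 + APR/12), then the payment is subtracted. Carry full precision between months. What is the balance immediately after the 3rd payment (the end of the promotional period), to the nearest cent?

$14,428.72

Promo months 1–3 at r₀ = 2.1%/12 = 0.00175; months 4+ at r₁ = 20.2%/12 = 0.0168333.
After month 3: iterate B ← B·(1+r₀) − $595.00 for 3 months → $14,428.72.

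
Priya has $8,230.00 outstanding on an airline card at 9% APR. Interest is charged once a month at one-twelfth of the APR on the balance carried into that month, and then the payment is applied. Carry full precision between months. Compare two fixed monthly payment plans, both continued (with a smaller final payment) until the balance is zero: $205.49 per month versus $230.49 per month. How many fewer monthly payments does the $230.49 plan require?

6 fewer payments

Monthly rate r = 9%/12 = 0.75% = 0.0075.
At $205.49/mo: n = ⌈−ln(1 − rB₀/P)/ln(1+r)⌉ = 48 payments (last $166.02); total interest = total paid − $8,230.00 = $1,594.05.
At $230.49/mo: 42 payments (last $165.13); total interest $1,385.22.
Payments saved = 48 − 42 = 6.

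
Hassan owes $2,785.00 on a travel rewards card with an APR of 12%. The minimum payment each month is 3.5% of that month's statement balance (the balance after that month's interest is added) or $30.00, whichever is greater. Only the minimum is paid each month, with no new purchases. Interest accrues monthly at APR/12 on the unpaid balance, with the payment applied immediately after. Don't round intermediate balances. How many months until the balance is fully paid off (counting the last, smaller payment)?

Monthly rate r = 12%/12 = 1% = 0.01.
While 3.5% of the post-interest balance exceeds $30.00, each month B ← (B·(1+r))·(1 − 0.035), i.e. B shrinks by the factor (1+r)·0.965 = 0.97465.
This holds for months 1–47. Entering month 48 the balance is $833.13; 3.5% of the post-interest balance is now below $30.00, so the flat $30.00 minimum applies from here.
From month 48 a fixed $30.00 at rate r clears $833.13 in 33 more payments. Total: 47 + 33 = 80 months.

80 months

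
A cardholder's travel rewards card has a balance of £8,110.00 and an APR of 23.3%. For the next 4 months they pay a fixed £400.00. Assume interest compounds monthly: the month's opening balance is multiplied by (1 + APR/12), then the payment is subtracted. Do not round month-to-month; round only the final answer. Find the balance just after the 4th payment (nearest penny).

Monthly rate r = 23.3%/12 = 1.94167% = 0.0194167.
Each month: B ← B·(1+r) − £400.00.
Month 1: interest £157.47; balance after payment £7,867.47.
Month 2: interest £152.76; balance after payment £7,620.23.
Month 3: interest £147.96; balance after payment £7,368.19.
Month 4: interest £143.07; balance after payment £7,111.25.

£7,111.25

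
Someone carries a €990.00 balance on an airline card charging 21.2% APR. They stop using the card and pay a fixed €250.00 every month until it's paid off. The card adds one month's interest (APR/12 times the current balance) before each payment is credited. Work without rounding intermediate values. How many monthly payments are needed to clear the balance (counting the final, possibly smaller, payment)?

5 months

Monthly rate r = 21.2%/12 = 1.76667% = 0.0176667.
Recurrence: B ← B·(1+r) − €250.00.
Month 1: interest €17.49; balance after payment €757.49.
Month 2: interest €13.38; balance after payment €520.87.
Month 3: interest €9.20; balance after payment €280.07.
Month 4: interest €4.95; balance after payment €35.02.
Month 5: interest €0.62; balance after payment €0.00.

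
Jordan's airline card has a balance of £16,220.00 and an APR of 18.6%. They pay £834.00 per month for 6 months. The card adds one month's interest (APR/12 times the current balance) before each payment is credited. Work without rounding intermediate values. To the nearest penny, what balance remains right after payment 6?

£12,586.18

Monthly rate r = 18.6%/12 = 1.55% = 0.0155.
Each month: B ← B·(1+r) − £834.00.
Month 1: interest £251.41; balance after payment £15,637.41.
Month 2: interest £242.38; balance after payment £15,045.79.
Month 3: interest £233.21; balance after payment £14,445.00.
Month 4: interest £223.90; balance after payment £13,834.90.
Month 5: interest £214.44; balance after payment £13,215.34.
Month 6: interest £204.84; balance after payment £12,586.18.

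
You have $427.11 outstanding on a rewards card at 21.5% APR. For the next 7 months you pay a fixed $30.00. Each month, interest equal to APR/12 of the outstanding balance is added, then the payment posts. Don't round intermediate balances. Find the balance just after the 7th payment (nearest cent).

Monthly rate r = 21.5%/12 = 1.79167% = 0.0179167.
Each month: B ← B·(1+r) − $30.00.
Month 1: interest $7.65; balance after payment $404.76.
Month 2: interest $7.25; balance after payment $382.01.
Month 3: interest $6.84; balance after payment $358.86.
Month 4: interest $6.43; balance after payment $335.29.
Month 5: interest $6.01; balance after payment $311.30.
Month 6: interest $5.58; balance after payment $286.87.
Month 7: interest $5.14; balance after payment $262.01.

$262.01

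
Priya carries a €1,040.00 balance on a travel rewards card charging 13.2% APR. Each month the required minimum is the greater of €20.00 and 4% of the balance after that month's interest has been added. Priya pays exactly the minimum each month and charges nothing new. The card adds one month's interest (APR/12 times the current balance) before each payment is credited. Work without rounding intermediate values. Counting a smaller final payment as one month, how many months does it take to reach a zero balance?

54 months

Monthly rate r = 13.2%/12 = 1.1% = 0.011.
While 4% of the post-interest balance exceeds €20.00, each month B ← (B·(1+r))·(1 − 0.04), i.e. B shrinks by the factor (1+r)·0.96 = 0.97056.
This holds for months 1–25. Entering month 26 the balance is €492.71; 4% of the post-interest balance is now below €20.00, so the flat €20.00 minimum applies from here.
From month 26 a fixed €20.00 at rate r clears €492.71 in 29 more payments. Total: 25 + 29 = 54 months.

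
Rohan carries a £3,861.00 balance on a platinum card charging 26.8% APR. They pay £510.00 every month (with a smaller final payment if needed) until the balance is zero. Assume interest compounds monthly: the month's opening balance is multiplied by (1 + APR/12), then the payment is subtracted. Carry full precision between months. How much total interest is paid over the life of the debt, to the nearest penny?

Monthly rate r = 26.8%/12 = 2.23333% = 0.0223333.
Payoff takes n = ⌈−ln(1 − rB₀/P)/ln(1+r)⌉ = ⌈8.386⌉ = 9 payments; the last is £197.99.
Total paid = 8·£510.00 + £197.99 = £4,277.99.
Total interest = total paid − principal = £4,277.99 − £3,861.00 = £416.99.

£416.99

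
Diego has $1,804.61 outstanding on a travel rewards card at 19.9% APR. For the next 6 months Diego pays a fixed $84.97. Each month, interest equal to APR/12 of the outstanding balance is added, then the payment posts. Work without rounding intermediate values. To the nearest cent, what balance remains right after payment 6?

Monthly rate r = 19.9%/12 = 1.65833% = 0.0165833.
Each month: B ← B·(1+r) − $84.97.
Month 1: interest $29.93; balance after payment $1,749.57.
Month 2: interest $29.01; balance after payment $1,693.61.
Month 3: interest $28.09; balance after payment $1,636.73.
Month 4: interest $27.14; balance after payment $1,578.90.
Month 5: interest $26.18; balance after payment $1,520.11.
Month 6: interest $25.21; balance after payment $1,460.35.

$1,460.35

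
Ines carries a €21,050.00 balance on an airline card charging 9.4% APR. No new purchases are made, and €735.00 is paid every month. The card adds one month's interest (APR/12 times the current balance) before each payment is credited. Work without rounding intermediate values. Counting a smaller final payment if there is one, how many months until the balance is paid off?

33 months

Monthly rate r = 9.4%/12 = 0.783333% = 0.00783333.
Recurrence: B ← B·(1+r) − €735.00.
Month 1: interest €164.89; balance after payment €20,479.89.
Month 2: interest €160.43; balance after payment €19,905.32.
Closed form: n = −ln(1 − rB₀/P)/ln(1+r) = −ln(0.77566)/ln(1.00783) ≈ 32.558, so the balance reaches zero during payment 33.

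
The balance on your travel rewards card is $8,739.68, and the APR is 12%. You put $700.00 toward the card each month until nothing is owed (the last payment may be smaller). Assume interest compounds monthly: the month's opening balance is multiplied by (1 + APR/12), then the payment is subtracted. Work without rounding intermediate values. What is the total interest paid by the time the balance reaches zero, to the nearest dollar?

Monthly rate r = 12%/12 = 1% = 0.01.
Payoff takes n = ⌈−ln(1 − rB₀/P)/ln(1+r)⌉ = ⌈13.403⌉ = 14 payments; the last is $282.84.
Total paid = 13·$700.00 + $282.84 = $9,382.84.
Total interest = total paid − principal = $9,382.84 − $8,739.68 = $643.16.

$643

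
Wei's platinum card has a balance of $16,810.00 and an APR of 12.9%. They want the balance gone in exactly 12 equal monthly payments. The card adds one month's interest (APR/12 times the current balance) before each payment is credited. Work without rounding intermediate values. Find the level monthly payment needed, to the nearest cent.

Monthly rate r = 12.9%/12 = 1.075% = 0.01075.
Level-payment amortization: P = B₀·r / (1 − (1+r)^(−n)) = 16810.00·0.01075 / (1 − 1.01075^(−12)).
Denominator 1 − (1+r)^(−12) = 0.1204207.
P = 180.708 / 0.1204207 ≈ 1500.63.

$1,500.63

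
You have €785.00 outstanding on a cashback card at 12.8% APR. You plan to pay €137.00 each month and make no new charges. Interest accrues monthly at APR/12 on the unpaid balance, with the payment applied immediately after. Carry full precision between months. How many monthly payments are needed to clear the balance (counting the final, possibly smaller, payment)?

6 months

Monthly rate r = 12.8%/12 = 1.06667% = 0.0106667.
Recurrence: B ← B·(1+r) − €137.00.
Month 1: interest €8.37; balance after payment €656.37.
Month 2: interest €7.00; balance after payment €526.37.
Month 3: interest €5.61; balance after payment €394.99.
Month 4: interest €4.21; balance after payment €262.20.
Month 5: interest €2.80; balance after payment €128.00.
Month 6: interest €1.37; balance after payment €0.00.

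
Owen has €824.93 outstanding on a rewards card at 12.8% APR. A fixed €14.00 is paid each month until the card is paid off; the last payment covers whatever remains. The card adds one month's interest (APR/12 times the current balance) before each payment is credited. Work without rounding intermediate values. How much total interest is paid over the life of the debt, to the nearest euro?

Monthly rate r = 12.8%/12 = 1.06667% = 0.0106667.
Payoff takes n = ⌈−ln(1 − rB₀/P)/ln(1+r)⌉ = ⌈93.331⌉ = 94 payments; the last is €4.65.
Total paid = 93·€14.00 + €4.65 = €1,306.65.
Total interest = total paid − principal = €1,306.65 − €824.93 = €481.72.

€482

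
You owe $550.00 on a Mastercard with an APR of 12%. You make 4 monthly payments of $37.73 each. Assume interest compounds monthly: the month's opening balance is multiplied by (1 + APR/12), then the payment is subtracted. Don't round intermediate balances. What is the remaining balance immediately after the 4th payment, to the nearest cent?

Monthly rate r = 12%/12 = 1% = 0.01.
Each month: B ← B·(1+r) − $37.73.
Month 1: interest $5.50; balance after payment $517.77.
Month 2: interest $5.18; balance after payment $485.22.
Month 3: interest $4.85; balance after payment $452.34.
Month 4: interest $4.52; balance after payment $419.13.

$419.13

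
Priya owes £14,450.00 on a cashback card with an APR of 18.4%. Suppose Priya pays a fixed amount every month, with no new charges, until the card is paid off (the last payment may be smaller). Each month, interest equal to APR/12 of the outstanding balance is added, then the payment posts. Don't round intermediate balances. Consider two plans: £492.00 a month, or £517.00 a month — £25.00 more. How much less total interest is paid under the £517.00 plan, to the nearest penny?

Monthly rate r = 18.4%/12 = 1.53333% = 0.0153333.
At £492.00/mo: n = ⌈−ln(1 − rB₀/P)/ln(1+r)⌉ = 40 payments (last £162.21); total interest = total paid − £14,450.00 = £4,900.21.
At £517.00/mo: 37 payments (last £401.22); total interest £4,563.22.
Interest saved = £4,900.21 − £4,563.22 = £336.99.

£336.99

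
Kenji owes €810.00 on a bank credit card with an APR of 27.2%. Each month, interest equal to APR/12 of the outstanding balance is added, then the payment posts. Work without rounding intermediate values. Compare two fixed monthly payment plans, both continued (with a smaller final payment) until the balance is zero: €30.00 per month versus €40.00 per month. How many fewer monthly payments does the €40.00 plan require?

15 fewer payments

Monthly rate r = 27.2%/12 = 2.26667% = 0.0226667.
At €30.00/mo: n = ⌈−ln(1 − rB₀/P)/ln(1+r)⌉ = 43 payments (last €7.26); total interest = total paid − €810.00 = €457.26.
At €40.00/mo: 28 payments (last €16.47); total interest €286.47.
Payments saved = 43 − 28 = 15.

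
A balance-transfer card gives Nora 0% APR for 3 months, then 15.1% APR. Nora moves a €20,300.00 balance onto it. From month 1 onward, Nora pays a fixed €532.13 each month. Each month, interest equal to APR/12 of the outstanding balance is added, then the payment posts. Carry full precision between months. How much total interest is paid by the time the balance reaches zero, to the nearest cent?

€6,144.77

Promo months 1–3 at r₀ = 0%/12 = 0; months 4+ at r₁ = 15.1%/12 = 0.0125833.
After month 3 (no interest yet): B = €20,300.00 − 3·€532.13 = €18,703.61.
Then at r₁ with €532.13/mo: n₂ = −ln(1 − r₁·B/P)/ln(1+r₁) ≈ 46.69 → 47 more payments.
Total paid = 49·€532.13 + €370.40 = €26,444.77; interest = €26,444.77 − €20,300.00 = €6,144.77.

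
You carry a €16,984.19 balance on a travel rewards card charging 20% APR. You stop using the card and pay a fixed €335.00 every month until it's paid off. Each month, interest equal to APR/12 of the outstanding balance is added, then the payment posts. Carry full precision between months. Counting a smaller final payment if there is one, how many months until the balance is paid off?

Monthly rate r = 20%/12 = 1.66667% = 0.0166667.
Recurrence: B ← B·(1+r) − €335.00.
Month 1: interest €283.07; balance after payment €16,932.26.
Month 2: interest €282.20; balance after payment €16,879.46.
Closed form: n = −ln(1 − rB₀/P)/ln(1+r) = −ln(0.15502)/ln(1.01667) ≈ 112.783, so the balance reaches zero during payment 113.

113 months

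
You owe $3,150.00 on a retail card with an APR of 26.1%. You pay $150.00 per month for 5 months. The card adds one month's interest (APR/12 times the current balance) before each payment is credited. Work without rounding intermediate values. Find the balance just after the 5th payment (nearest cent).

$2,724.45

Monthly rate r = 26.1%/12 = 2.175% = 0.02175.
Each month: B ← B·(1+r) − $150.00.
Month 1: interest $68.51; balance after payment $3,068.51.
Month 2: interest $66.74; balance after payment $2,985.25.
Month 3: interest $64.93; balance after payment $2,900.18.
Month 4: interest $63.08; balance after payment $2,813.26.
Month 5: interest $61.19; balance after payment $2,724.45.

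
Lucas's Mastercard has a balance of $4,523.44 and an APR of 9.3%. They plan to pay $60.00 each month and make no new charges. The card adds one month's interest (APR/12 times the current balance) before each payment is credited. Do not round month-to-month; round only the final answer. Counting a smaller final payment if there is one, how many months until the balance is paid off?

Monthly rate r = 9.3%/12 = 0.775% = 0.00775.
Recurrence: B ← B·(1+r) − $60.00.
Month 1: interest $35.06; balance after payment $4,498.50.
Month 2: interest $34.86; balance after payment $4,473.36.
Closed form: n = −ln(1 − rB₀/P)/ln(1+r) = −ln(0.41572)/ln(1.00775) ≈ 113.695, so the balance reaches zero during payment 114.

114 payments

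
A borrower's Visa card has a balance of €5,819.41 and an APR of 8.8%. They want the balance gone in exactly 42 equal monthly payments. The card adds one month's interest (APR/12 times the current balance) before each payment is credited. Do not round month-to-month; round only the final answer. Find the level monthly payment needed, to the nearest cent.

€161.49

Monthly rate r = 8.8%/12 = 0.733333% = 0.00733333.
Level-payment amortization: P = B₀·r / (1 − (1+r)^(−n)) = 5819.41·0.00733333 / (1 − 1.00733^(−42)).
Denominator 1 − (1+r)^(−42) = 0.264258289.
P = 42.6757 / 0.264258289 ≈ 161.49.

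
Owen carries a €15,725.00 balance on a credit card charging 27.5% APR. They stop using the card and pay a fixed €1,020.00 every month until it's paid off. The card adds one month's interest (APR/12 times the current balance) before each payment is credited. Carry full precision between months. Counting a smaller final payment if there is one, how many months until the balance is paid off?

20 months

Monthly rate r = 27.5%/12 = 2.29167% = 0.0229167.
Recurrence: B ← B·(1+r) − €1,020.00.
Month 1: interest €360.36; balance after payment €15,065.36.
Month 2: interest €345.25; balance after payment €14,390.61.
Closed form: n = −ln(1 − rB₀/P)/ln(1+r) = −ln(0.6467)/ln(1.02292) ≈ 19.237, so the balance reaches zero during payment 20.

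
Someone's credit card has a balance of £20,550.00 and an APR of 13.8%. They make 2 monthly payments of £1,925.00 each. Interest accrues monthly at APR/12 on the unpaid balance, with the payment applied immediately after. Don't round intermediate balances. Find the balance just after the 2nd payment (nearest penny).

Monthly rate r = 13.8%/12 = 1.15% = 0.0115.
Each month: B ← B·(1+r) − £1,925.00.
Month 1: interest £236.32; balance after payment £18,861.33.
Month 2: interest £216.91; balance after payment £17,153.23.

£17,153.23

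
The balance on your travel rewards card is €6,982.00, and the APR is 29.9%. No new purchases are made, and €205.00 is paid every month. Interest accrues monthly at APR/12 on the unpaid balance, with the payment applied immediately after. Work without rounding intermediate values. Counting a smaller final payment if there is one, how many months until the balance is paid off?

Monthly rate r = 29.9%/12 = 2.49167% = 0.0249167.
Recurrence: B ← B·(1+r) − €205.00.
Month 1: interest €173.97; balance after payment €6,950.97.
Month 2: interest €173.19; balance after payment €6,919.16.
Closed form: n = −ln(1 − rB₀/P)/ln(1+r) = −ln(0.15137)/ln(1.02492) ≈ 76.713, so the balance reaches zero during payment 77.

77 payments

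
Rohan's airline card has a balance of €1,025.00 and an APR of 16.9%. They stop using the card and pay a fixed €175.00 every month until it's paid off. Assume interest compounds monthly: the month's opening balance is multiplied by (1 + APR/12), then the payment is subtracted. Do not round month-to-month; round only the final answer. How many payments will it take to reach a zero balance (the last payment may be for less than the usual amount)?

Monthly rate r = 16.9%/12 = 1.40833% = 0.0140833.
Recurrence: B ← B·(1+r) − €175.00.
Month 1: interest €14.44; balance after payment €864.44.
Month 2: interest €12.17; balance after payment €701.61.
Closed form: n = −ln(1 − rB₀/P)/ln(1+r) = −ln(0.91751)/ln(1.01408) ≈ 6.156, so the balance reaches zero during payment 7.

7 payments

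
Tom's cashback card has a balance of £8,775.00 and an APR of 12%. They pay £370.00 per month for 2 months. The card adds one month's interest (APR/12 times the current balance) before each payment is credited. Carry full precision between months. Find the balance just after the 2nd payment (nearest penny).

£8,207.68

Monthly rate r = 12%/12 = 1% = 0.01.
Each month: B ← B·(1+r) − £370.00.
Month 1: interest £87.75; balance after payment £8,492.75.
Month 2: interest £84.93; balance after payment £8,207.68.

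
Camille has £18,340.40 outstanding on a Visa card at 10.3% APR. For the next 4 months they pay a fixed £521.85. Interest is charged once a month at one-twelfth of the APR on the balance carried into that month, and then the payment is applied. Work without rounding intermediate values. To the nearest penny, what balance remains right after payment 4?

£16,863.81

Monthly rate r = 10.3%/12 = 0.858333% = 0.00858333.
Each month: B ← B·(1+r) − £521.85.
Month 1: interest £157.42; balance after payment £17,975.97.
Month 2: interest £154.29; balance after payment £17,608.42.
Month 3: interest £151.14; balance after payment £17,237.70.
Month 4: interest £147.96; balance after payment £16,863.81.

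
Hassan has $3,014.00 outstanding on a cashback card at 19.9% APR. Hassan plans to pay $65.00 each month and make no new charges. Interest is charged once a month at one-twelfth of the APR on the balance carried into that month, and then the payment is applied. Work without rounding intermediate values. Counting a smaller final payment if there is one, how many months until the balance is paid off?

90 payments

Monthly rate r = 19.9%/12 = 1.65833% = 0.0165833.
Recurrence: B ← B·(1+r) − $65.00.
Month 1: interest $49.98; balance after payment $2,998.98.
Month 2: interest $49.73; balance after payment $2,983.72.
Closed form: n = −ln(1 − rB₀/P)/ln(1+r) = −ln(0.23104)/ln(1.01658) ≈ 89.081, so the balance reaches zero during payment 90.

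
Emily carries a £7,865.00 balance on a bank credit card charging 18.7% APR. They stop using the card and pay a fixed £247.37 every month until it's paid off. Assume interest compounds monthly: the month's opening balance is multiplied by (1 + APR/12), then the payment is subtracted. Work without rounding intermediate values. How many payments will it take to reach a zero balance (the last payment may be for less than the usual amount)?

45 payments

Monthly rate r = 18.7%/12 = 1.55833% = 0.0155833.
Recurrence: B ← B·(1+r) − £247.37.
Month 1: interest £122.56; balance after payment £7,740.19.
Month 2: interest £120.62; balance after payment £7,613.44.
Closed form: n = −ln(1 − rB₀/P)/ln(1+r) = −ln(0.50454)/ln(1.01558) ≈ 44.242, so the balance reaches zero during payment 45.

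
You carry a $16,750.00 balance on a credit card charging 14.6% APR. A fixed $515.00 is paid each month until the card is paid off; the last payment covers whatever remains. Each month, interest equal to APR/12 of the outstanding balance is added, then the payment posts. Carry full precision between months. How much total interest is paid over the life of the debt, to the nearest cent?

$4,701.33

Monthly rate r = 14.6%/12 = 1.21667% = 0.0121667.
Payoff takes n = ⌈−ln(1 − rB₀/P)/ln(1+r)⌉ = ⌈41.652⌉ = 42 payments; the last is $336.33.
Total paid = 41·$515.00 + $336.33 = $21,451.33.
Total interest = total paid − principal = $21,451.33 − $16,750.00 = $4,701.33.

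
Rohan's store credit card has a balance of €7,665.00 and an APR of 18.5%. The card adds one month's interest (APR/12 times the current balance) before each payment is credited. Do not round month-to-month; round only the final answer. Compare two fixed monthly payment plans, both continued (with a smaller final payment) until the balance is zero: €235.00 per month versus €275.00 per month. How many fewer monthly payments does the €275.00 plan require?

9 fewer payments

Monthly rate r = 18.5%/12 = 1.54167% = 0.0154167.
At €235.00/mo: n = ⌈−ln(1 − rB₀/P)/ln(1+r)⌉ = 46 payments (last €160.11); total interest = total paid − €7,665.00 = €3,070.11.
At €275.00/mo: 37 payments (last €195.20); total interest €2,430.20.
Payments saved = 46 − 37 = 9.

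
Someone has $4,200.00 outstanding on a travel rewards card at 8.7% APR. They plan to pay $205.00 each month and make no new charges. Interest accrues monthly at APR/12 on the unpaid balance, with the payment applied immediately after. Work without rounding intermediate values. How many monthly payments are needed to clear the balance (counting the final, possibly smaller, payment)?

Monthly rate r = 8.7%/12 = 0.725% = 0.00725.
Recurrence: B ← B·(1+r) − $205.00.
Month 1: interest $30.45; balance after payment $4,025.45.
Month 2: interest $29.18; balance after payment $3,849.63.
Closed form: n = −ln(1 − rB₀/P)/ln(1+r) = −ln(0.85146)/ln(1.00725) ≈ 22.259, so the balance reaches zero during payment 23.

23 months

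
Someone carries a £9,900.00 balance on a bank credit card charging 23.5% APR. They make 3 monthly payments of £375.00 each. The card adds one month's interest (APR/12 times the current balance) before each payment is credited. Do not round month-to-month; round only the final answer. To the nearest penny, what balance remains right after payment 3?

£9,345.91

Monthly rate r = 23.5%/12 = 1.95833% = 0.0195833.
Each month: B ← B·(1+r) − £375.00.
Month 1: interest £193.88; balance after payment £9,718.88.
Month 2: interest £190.33; balance after payment £9,534.20.
Month 3: interest £186.71; balance after payment £9,345.91.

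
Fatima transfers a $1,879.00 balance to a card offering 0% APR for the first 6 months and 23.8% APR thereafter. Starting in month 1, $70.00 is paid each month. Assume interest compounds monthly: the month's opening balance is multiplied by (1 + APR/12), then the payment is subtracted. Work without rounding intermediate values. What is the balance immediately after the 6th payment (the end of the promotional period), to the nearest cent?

Promo months 1–6 at r₀ = 0%/12 = 0; months 7+ at r₁ = 23.8%/12 = 0.0198333.
After month 6 (no interest yet): B = $1,879.00 − 6·$70.00 = $1,459.00.

$1,459.00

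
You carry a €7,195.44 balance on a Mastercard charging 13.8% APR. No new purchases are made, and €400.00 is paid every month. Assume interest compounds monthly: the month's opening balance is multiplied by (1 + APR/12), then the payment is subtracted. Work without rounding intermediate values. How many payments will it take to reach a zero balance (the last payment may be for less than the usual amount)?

21 payments

Monthly rate r = 13.8%/12 = 1.15% = 0.0115.
Recurrence: B ← B·(1+r) − €400.00.
Month 1: interest €82.75; balance after payment €6,878.19.
Month 2: interest €79.10; balance after payment €6,557.29.
Closed form: n = −ln(1 − rB₀/P)/ln(1+r) = −ln(0.79313)/ln(1.0115) ≈ 20.269, so the balance reaches zero during payment 21.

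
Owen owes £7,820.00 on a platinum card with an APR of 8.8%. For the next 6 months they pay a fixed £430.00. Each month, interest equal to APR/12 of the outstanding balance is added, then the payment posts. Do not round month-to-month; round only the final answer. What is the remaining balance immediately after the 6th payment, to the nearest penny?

Monthly rate r = 8.8%/12 = 0.733333% = 0.00733333.
Each month: B ← B·(1+r) − £430.00.
Month 1: interest £57.35; balance after payment £7,447.35.
Month 2: interest £54.61; balance after payment £7,071.96.
Month 3: interest £51.86; balance after payment £6,693.82.
Month 4: interest £49.09; balance after payment £6,312.91.
Month 5: interest £46.29; balance after payment £5,929.20.
Month 6: interest £43.48; balance after payment £5,542.69.

£5,542.69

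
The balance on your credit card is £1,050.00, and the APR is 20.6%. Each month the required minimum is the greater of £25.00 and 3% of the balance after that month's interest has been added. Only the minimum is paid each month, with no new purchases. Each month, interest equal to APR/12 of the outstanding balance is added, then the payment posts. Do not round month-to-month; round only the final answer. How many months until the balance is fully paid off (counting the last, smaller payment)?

Monthly rate r = 20.6%/12 = 1.71667% = 0.0171667.
While 3% of the post-interest balance exceeds £25.00, each month B ← (B·(1+r))·(1 − 0.03), i.e. B shrinks by the factor (1+r)·0.97 = 0.98665.
This holds for months 1–19. Entering month 20 the balance is £813.40; 3% of the post-interest balance is now below £25.00, so the flat £25.00 minimum applies from here.
From month 20 a fixed £25.00 at rate r clears £813.40 in 49 more payments. Total: 19 + 49 = 68 months.

68 months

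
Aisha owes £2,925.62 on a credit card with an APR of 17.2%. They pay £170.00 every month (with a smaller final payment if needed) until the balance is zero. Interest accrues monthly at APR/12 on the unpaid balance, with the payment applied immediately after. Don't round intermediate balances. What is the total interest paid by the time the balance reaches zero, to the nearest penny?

Monthly rate r = 17.2%/12 = 1.43333% = 0.0143333.
Payoff takes n = ⌈−ln(1 − rB₀/P)/ln(1+r)⌉ = ⌈19.903⌉ = 20 payments; the last is £153.62.
Total paid = 19·£170.00 + £153.62 = £3,383.62.
Total interest = total paid − principal = £3,383.62 − £2,925.62 = £458.00.

£458.00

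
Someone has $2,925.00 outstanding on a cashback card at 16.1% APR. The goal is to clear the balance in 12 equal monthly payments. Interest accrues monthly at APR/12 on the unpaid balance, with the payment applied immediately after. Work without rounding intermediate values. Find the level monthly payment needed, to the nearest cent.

$265.53

Monthly rate r = 16.1%/12 = 1.34167% = 0.0134167.
Level-payment amortization: P = B₀·r / (1 − (1+r)^(−n)) = 2925.00·0.0134167 / (1 − 1.01342^(−12)).
Denominator 1 − (1+r)^(−12) = 0.147796152.
P = 39.2437 / 0.147796152 ≈ 265.53.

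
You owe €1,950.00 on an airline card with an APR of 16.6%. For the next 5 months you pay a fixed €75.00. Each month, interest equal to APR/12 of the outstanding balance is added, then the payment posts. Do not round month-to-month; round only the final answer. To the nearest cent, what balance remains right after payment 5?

€1,703.14

Monthly rate r = 16.6%/12 = 1.38333% = 0.0138333.
Each month: B ← B·(1+r) − €75.00.
Month 1: interest €26.98; balance after payment €1,901.97.
Month 2: interest €26.31; balance after payment €1,853.29.
Month 3: interest €25.64; balance after payment €1,803.92.
Month 4: interest €24.95; balance after payment €1,753.88.
Month 5: interest €24.26; balance after payment €1,703.14.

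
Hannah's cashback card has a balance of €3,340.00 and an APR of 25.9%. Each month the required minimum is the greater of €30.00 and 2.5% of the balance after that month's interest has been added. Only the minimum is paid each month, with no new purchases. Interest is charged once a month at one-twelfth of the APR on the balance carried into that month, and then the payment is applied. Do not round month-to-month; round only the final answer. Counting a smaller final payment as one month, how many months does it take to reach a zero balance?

Monthly rate r = 25.9%/12 = 2.15833% = 0.0215833.
While 2.5% of the post-interest balance exceeds €30.00, each month B ← (B·(1+r))·(1 − 0.025), i.e. B shrinks by the factor (1+r)·0.975 = 0.99604.
This holds for months 1–264. Entering month 265 the balance is €1,172.86; 2.5% of the post-interest balance is now below €30.00, so the flat €30.00 minimum applies from here.
From month 265 a fixed €30.00 at rate r clears €1,172.86 in 87 more payments. Total: 264 + 87 = 351 months.

351 months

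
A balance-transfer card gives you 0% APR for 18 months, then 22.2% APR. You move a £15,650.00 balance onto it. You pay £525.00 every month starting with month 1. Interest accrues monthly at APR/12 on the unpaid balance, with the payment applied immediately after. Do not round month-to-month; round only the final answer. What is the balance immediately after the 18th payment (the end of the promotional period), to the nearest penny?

Promo months 1–18 at r₀ = 0%/12 = 0; months 19+ at r₁ = 22.2%/12 = 0.0185.
After month 18 (no interest yet): B = £15,650.00 − 18·£525.00 = £6,200.00.

£6,200.00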